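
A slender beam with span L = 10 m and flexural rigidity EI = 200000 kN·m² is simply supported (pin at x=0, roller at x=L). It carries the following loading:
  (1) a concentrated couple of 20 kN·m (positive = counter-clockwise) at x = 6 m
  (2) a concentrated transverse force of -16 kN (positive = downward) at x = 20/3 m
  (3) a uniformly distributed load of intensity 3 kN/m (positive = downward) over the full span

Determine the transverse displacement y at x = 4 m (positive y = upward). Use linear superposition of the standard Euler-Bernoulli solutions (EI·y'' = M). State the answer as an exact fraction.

y(4) = -3257/4050000 m

Load 1 — applied couple M₀=20 kN·m at a=6 m (b=L-a=4):
  y_1 = (M₀x³/(6L)+C₁x)/EI  [x≤a] with C₁=M₀(3b²-L²)/(6L)=-52/3 = (20·4³/(6·10)+(-52/3)·4)/200000 = -3/12500 m
Load 2 — point force P=-16 kN at a=20/3 m (b=L-a=10/3):
  y_2 = -Pbx(L²-b²-x²)/(6LEI)  [x≤a] = -(-16)·(10/3)·4·(10²-(10/3)²-4²)/(6·10·200000) = 328/253125 m
Load 3 — uniform load w=3 kN/m over full span:
  y_3 = -wx(L³-2Lx²+x³)/(24EI) = -3·4·(10³-2·10·4²+4³)/(24·200000) = -93/50000 m
Superposition: y = Σ y_i = -3257/4050000 m ≈ -0.000804 m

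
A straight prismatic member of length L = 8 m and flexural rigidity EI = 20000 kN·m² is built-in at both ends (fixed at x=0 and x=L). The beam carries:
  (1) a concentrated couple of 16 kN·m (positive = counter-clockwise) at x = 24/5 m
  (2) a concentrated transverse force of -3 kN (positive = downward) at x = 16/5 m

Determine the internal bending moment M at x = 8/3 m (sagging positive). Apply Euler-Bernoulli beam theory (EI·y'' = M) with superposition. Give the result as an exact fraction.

M(8/3) = 104/125 kN·m

Load 1 — applied couple M₀=16 kN·m at a=24/5 m (b=L-a=16/5):
  M_1 = R_Ax - M_A  [x≤a] with R_A=72/25, M_A=128/25 = (72/25)·(8/3) - (128/25) = 64/25 kN·m
Load 2 — point force P=-3 kN at a=16/5 m (b=L-a=24/5):
  M_2 = Pb²(3a+b)x/L³ - Pab²/L²  [x≤a] = (-3)·(24/5)²·(3·(16/5)+(24/5))·(8/3)/8³ - (-3)·(16/5)·(24/5)²/8² = -216/125 kN·m
Superposition: M = Σ M_i = 104/125 kN·m ≈ 0.832000 kN·m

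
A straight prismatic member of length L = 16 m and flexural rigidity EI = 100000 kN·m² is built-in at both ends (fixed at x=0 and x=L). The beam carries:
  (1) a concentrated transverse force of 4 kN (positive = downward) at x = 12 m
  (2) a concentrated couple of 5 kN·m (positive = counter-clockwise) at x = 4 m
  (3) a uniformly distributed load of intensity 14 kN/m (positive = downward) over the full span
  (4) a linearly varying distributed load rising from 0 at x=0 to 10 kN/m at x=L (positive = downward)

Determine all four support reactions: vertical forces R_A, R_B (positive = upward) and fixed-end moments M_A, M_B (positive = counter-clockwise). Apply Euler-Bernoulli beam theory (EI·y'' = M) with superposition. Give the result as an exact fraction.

Load 1 — point force P=4 kN at a=12 m (b=L-a=4):
  R_A = Pb²(3a+b)/L³ = 4·4²·(3·12+4)/16³ = 5/8 kN
  M_A = Pab²/L² = 4·12·4²/16² = 3 kN·m
  R_B = Pa²(a+3b)/L³ = 4·12²·(12+3·4)/16³ = 27/8 kN
  M_B = -Pa²b/L² = -4·12²·4/16² = -9 kN·m
Load 2 — applied couple M₀=5 kN·m at a=4 m (b=L-a=12):
  R_A = 6M₀ab/L³ = 6·5·4·12/16³ = 45/128 kN
  M_A = M₀b(2a-b)/L² = 5·12·(2·4-12)/16² = -15/16 kN·m
  R_B = -6M₀ab/L³ = -6·5·4·12/16³ = -45/128 kN
  M_B = M₀a(2b-a)/L² = 5·4·(2·12-4)/16² = 25/16 kN·m
Load 3 — uniform load w=14 kN/m over full span:
  R_A = wL/2 = 14·16/2 = 112 kN
  M_A = wL²/12 = 14·16²/12 = 896/3 kN·m
  R_B = wL/2 = 14·16/2 = 112 kN
  M_B = -wL²/12 = -14·16²/12 = -896/3 kN·m
Load 4 — triangular load w₀=10 kN/m (0→w₀ over full span):
  R_A = 3w₀L/20 = 3·10·16/20 = 24 kN
  M_A = w₀L²/30 = 10·16²/30 = 256/3 kN·m
  R_B = 7w₀L/20 = 7·10·16/20 = 56 kN
  M_B = -w₀L²/20 = -10·16²/20 = -128 kN·m
Superposition: R_A = 17533/128 kN, M_A = 6177/16 kN·m, R_B = 21891/128 kN, M_B = -20837/48 kN·m

R_A = 17533/128 kN, M_A = 6177/16 kN·m, R_B = 21891/128 kN, M_B = -20837/48 kN·m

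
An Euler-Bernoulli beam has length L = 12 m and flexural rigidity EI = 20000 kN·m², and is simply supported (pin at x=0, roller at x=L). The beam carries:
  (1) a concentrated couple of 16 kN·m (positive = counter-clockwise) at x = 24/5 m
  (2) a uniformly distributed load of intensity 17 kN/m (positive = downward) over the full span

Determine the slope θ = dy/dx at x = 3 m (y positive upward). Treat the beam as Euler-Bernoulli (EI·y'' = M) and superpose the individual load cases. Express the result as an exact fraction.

Load 1 — applied couple M₀=16 kN·m at a=24/5 m (b=L-a=36/5):
  θ_1 = (M₀x²/(2L)+C₁)/EI  [x≤a] with C₁=M₀(3b²-L²)/(6L)=64/25 = (16·3²/(2·12)+(64/25))/20000 = 107/250000 rad
Load 2 — uniform load w=17 kN/m over full span:
  θ_2 = -w(L³-6Lx²+4x³)/(24EI) = -17·(12³-6·12·3²+4·3³)/(24·20000) = -1683/40000 rad
Superposition: θ = Σ θ_i = -41647/1000000 rad ≈ -0.041647 rad

θ(3) = -41647/1000000 rad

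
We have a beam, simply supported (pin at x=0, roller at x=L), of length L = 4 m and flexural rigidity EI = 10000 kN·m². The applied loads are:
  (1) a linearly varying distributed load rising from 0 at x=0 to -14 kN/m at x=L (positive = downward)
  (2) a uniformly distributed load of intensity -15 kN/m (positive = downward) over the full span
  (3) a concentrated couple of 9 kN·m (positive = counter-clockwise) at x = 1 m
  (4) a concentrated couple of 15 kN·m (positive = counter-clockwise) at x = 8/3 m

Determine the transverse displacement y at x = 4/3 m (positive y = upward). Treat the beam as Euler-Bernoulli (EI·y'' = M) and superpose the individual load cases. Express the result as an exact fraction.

y(4/3) = 44909/7290000 m

Load 1 — triangular load w₀=-14 kN/m (0→w₀ over full span):
  y_1 = -w₀x(7L⁴-10L²x²+3x⁴)/(360LEI) = -(-14)·(4/3)·(7·4⁴-10·4²·(4/3)²+3·(4/3)⁴)/(360·4·10000) = 896/455625 m
Load 2 — uniform load w=-15 kN/m over full span:
  y_2 = -wx(L³-2Lx²+x³)/(24EI) = -(-15)·(4/3)·(4³-2·4·(4/3)²+(4/3)³)/(24·10000) = 44/10125 m
Load 3 — applied couple M₀=9 kN·m at a=1 m (b=L-a=3):
  y_3 = (M₀x³/(6L)-M₀(x-a)²/2+C₁x)/EI  [x>a] with C₁=M₀(3b²-L²)/(6L)=33/8 = (9·(4/3)³/(6·4)-9·((4/3)-1)²/2+(33/8)·(4/3))/10000 = 53/90000 m
Load 4 — applied couple M₀=15 kN·m at a=8/3 m (b=L-a=4/3):
  y_4 = (M₀x³/(6L)+C₁x)/EI  [x≤a] with C₁=M₀(3b²-L²)/(6L)=-20/3 = (15·(4/3)³/(6·4)+(-20/3)·(4/3))/10000 = -1/1350 m
Superposition: y = Σ y_i = 44909/7290000 m ≈ 0.006160 m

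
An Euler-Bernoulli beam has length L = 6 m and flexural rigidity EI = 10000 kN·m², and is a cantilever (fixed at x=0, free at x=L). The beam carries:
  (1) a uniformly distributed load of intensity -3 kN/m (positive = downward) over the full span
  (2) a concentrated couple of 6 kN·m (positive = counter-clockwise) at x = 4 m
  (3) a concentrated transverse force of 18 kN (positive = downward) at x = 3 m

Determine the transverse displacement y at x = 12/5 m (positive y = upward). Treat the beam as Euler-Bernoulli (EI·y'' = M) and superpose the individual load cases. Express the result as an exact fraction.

Load 1 — uniform load w=-3 kN/m over full span:
  y_1 = -wx²(x²-4Lx+6L²)/(24EI) = -(-3)·(12/5)²·((12/5)²-4·6·(12/5)+6·6²)/(24·10000) = 4617/390625 m
Load 2 — applied couple M₀=6 kN·m at a=4 m (b=L-a=2):
  y_2 = M₀x²/(2EI)  [x≤a] = 6·(12/5)²/(2·10000) = 27/15625 m
Load 3 — point force P=18 kN at a=3 m (b=L-a=3):
  y_3 = -Px²(3a-x)/(6EI)  [x≤a] = -18·(12/5)²·(3·3-(12/5))/(6·10000) = -891/78125 m
Superposition: y = Σ y_i = 837/390625 m ≈ 0.002143 m

y(12/5) = 837/390625 m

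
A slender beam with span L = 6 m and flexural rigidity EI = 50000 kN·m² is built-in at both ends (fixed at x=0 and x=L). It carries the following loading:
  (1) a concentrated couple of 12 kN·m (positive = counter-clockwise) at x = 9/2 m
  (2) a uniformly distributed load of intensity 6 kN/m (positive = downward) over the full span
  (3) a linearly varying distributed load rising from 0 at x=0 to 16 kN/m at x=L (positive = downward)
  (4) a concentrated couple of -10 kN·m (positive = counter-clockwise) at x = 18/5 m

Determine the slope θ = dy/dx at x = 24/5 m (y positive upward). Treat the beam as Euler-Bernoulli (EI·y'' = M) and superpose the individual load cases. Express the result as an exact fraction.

θ(24/5) = 2277/3906250 rad

Load 1 — applied couple M₀=12 kN·m at a=9/2 m (b=L-a=3/2):
  θ_1 = (R_Ax²/2 - M_Ax - M₀(x-a))/EI  [x>a] with R_A=9/4, M_A=15/4 = ((9/4)·(24/5)²/2 - (15/4)·(24/5) - 12·((24/5)-(9/2)))/50000 = 27/312500 rad
Load 2 — uniform load w=6 kN/m over full span:
  θ_2 = -wx(L-x)(L-2x)/(12EI) = -6·(24/5)·(6-(24/5))·(6-2·(24/5))/(12·50000) = 81/390625 rad
Load 3 — triangular load w₀=16 kN/m (0→w₀ over full span):
  θ_3 = -w₀(2x(L-x)(L-2x)(x+2L)+x²(L-x)²)/(120LEI) = -16·(2·(24/5)·(6-(24/5))·(6-2·(24/5))·((24/5)+2·6)+(24/5)²·(6-(24/5))²)/(120·6·50000) = 576/1953125 rad
Load 4 — applied couple M₀=-10 kN·m at a=18/5 m (b=L-a=12/5):
  θ_4 = (R_Ax²/2 - M_Ax - M₀(x-a))/EI  [x>a] with R_A=-12/5, M_A=-16/5 = ((-12/5)·(24/5)²/2 - (-16/5)·(24/5) - (-10)·((24/5)-(18/5)))/50000 = -9/1562500 rad
Superposition: θ = Σ θ_i = 2277/3906250 rad ≈ 0.000583 rad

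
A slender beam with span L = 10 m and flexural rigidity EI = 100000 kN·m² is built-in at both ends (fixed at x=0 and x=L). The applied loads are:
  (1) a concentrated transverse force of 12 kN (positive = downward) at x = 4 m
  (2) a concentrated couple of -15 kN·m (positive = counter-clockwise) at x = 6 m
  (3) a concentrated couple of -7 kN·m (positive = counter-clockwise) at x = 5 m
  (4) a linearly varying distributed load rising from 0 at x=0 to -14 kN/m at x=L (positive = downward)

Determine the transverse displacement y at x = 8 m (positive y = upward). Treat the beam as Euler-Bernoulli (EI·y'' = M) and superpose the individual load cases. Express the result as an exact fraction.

y(8) = 47549/75000000 m

Load 1 — point force P=12 kN at a=4 m (b=L-a=6):
  y_1 = -Pa²(L-x)²(3bL-(3b+a)(L-x))/(6L³EI)  [x>a] = -12·4²·(10-8)²·(3·6·10-(3·6+4)·(10-8))/(6·10³·100000) = -68/390625 m
Load 2 — applied couple M₀=-15 kN·m at a=6 m (b=L-a=4):
  y_2 = (R_Ax³/6 - M_Ax²/2 - M₀(x-a)²/2)/EI  [x>a] with R_A=-54/25, M_A=-24/5 = ((-54/25)·8³/6 - (-24/5)·8²/2 - (-15)·(8-6)²/2)/100000 = -9/1250000 m
Load 3 — applied couple M₀=-7 kN·m at a=5 m (b=L-a=5):
  y_3 = (R_Ax³/6 - M_Ax²/2 - M₀(x-a)²/2)/EI  [x>a] with R_A=-21/20, M_A=-7/4 = ((-21/20)·8³/6 - (-7/4)·8²/2 - (-7)·(8-5)²/2)/100000 = -21/1000000 m
Load 4 — triangular load w₀=-14 kN/m (0→w₀ over full span):
  y_4 = -w₀x²(L-x)²(x+2L)/(120LEI) = -(-14)·8²·(10-8)²·(8+2·10)/(120·10·100000) = 196/234375 m
Superposition: y = Σ y_i = 47549/75000000 m ≈ 0.000634 m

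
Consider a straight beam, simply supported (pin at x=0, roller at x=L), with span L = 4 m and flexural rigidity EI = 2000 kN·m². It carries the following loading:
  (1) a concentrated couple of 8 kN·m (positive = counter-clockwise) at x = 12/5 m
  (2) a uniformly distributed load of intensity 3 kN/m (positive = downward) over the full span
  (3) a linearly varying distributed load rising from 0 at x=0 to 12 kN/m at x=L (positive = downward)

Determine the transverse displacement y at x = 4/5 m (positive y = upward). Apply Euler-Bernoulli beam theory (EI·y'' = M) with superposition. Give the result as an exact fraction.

y(4/5) = -18808/1953125 m

Load 1 — applied couple M₀=8 kN·m at a=12/5 m (b=L-a=8/5):
  y_1 = (M₀x³/(6L)+C₁x)/EI  [x≤a] with C₁=M₀(3b²-L²)/(6L)=-208/75 = (8·(4/5)³/(6·4)+(-208/75)·(4/5))/2000 = -16/15625 m
Load 2 — uniform load w=3 kN/m over full span:
  y_2 = -wx(L³-2Lx²+x³)/(24EI) = -3·(4/5)·(4³-2·4·(4/5)²+(4/5)³)/(24·2000) = -232/78125 m
Load 3 — triangular load w₀=12 kN/m (0→w₀ over full span):
  y_3 = -w₀x(7L⁴-10L²x²+3x⁴)/(360LEI) = -12·(4/5)·(7·4⁴-10·4²·(4/5)²+3·(4/5)⁴)/(360·4·2000) = -11008/1953125 m
Superposition: y = Σ y_i = -18808/1953125 m ≈ -0.009630 m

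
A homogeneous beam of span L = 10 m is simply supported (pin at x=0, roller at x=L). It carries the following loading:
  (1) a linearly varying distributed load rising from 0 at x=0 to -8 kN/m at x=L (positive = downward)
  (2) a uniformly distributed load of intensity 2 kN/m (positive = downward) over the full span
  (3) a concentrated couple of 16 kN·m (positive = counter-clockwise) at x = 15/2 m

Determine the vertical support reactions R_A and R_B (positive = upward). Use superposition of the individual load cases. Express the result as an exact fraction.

Load 1 — triangular load w₀=-8 kN/m (0→w₀ over full span):
  R_A = w₀L/6 = (-8)·10/6 = -40/3 kN
  R_B = w₀L/3 = (-8)·10/3 = -80/3 kN
Load 2 — uniform load w=2 kN/m over full span:
  R_A = wL/2 = 2·10/2 = 10 kN
  R_B = wL/2 = 2·10/2 = 10 kN
Load 3 — applied couple M₀=16 kN·m at a=15/2 m (b=L-a=5/2):
  R_A = M₀/L = 16/10 = 8/5 kN
  R_B = -M₀/L = -16/10 = -8/5 kN
Superposition: R_A = -26/15 kN, R_B = -274/15 kN

R_A = -26/15 kN, R_B = -274/15 kN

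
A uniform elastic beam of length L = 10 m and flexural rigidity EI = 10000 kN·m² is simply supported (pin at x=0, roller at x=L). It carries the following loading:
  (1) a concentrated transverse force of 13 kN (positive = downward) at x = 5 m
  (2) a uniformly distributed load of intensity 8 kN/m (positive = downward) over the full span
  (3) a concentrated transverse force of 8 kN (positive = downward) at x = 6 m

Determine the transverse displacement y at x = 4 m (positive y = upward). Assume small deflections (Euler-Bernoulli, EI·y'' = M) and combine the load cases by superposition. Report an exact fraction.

Load 1 — point force P=13 kN at a=5 m (b=L-a=5):
  y_1 = -Pbx(L²-b²-x²)/(6LEI)  [x≤a] = -13·5·4·(10²-5²-4²)/(6·10·10000) = -767/30000 m
Load 2 — uniform load w=8 kN/m over full span:
  y_2 = -wx(L³-2Lx²+x³)/(24EI) = -8·4·(10³-2·10·4²+4³)/(24·10000) = -62/625 m
Load 3 — point force P=8 kN at a=6 m (b=L-a=4):
  y_3 = -Pbx(L²-b²-x²)/(6LEI)  [x≤a] = -8·4·4·(10²-4²-4²)/(6·10·10000) = -136/9375 m
Superposition: y = Σ y_i = -20891/150000 m ≈ -0.139273 m

y(4) = -20891/150000 m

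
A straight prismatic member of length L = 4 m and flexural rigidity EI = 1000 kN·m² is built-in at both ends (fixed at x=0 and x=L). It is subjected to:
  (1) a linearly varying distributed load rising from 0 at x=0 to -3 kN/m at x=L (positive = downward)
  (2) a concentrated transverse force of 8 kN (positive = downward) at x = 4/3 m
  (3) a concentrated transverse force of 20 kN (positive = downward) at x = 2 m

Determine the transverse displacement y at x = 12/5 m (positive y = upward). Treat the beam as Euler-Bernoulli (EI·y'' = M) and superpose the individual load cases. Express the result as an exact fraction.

y(12/5) = -1049368/158203125 m

Load 1 — triangular load w₀=-3 kN/m (0→w₀ over full span):
  y_1 = -w₀x²(L-x)²(x+2L)/(120LEI) = -(-3)·(12/5)²·(4-(12/5))²·((12/5)+2·4)/(120·4·1000) = 1872/1953125 m
Load 2 — point force P=8 kN at a=4/3 m (b=L-a=8/3):
  y_2 = -Pa²(L-x)²(3bL-(3b+a)(L-x))/(6L³EI)  [x>a] = -8·(4/3)²·(4-(12/5))²·(3·(8/3)·4-(3·(8/3)+(4/3))·(4-(12/5)))/(6·4³·1000) = -2048/1265625 m
Load 3 — point force P=20 kN at a=2 m (b=L-a=2):
  y_3 = -Pa²(L-x)²(3bL-(3b+a)(L-x))/(6L³EI)  [x>a] = -20·2²·(4-(12/5))²·(3·2·4-(3·2+2)·(4-(12/5)))/(6·4³·1000) = -56/9375 m
Superposition: y = Σ y_i = -1049368/158203125 m ≈ -0.006633 m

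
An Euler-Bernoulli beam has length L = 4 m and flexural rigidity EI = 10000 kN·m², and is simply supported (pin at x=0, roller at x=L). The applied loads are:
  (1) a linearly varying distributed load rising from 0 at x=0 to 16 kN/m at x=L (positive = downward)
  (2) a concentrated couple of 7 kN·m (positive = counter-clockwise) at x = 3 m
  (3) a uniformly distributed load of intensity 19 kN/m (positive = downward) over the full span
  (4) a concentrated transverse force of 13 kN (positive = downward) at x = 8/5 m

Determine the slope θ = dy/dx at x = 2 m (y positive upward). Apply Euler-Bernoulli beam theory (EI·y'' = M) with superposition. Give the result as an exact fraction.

θ(2) = -2593/90000000 rad

Load 1 — triangular load w₀=16 kN/m (0→w₀ over full span):
  θ_1 = -w₀(7L⁴-30L²x²+15x⁴)/(360LEI) = -16·(7·4⁴-30·4²·2²+15·2⁴)/(360·4·10000) = -7/56250 rad
Load 2 — applied couple M₀=7 kN·m at a=3 m (b=L-a=1):
  θ_2 = (M₀x²/(2L)+C₁)/EI  [x≤a] with C₁=M₀(3b²-L²)/(6L)=-91/24 = (7·2²/(2·4)+(-91/24))/10000 = -7/240000 rad
Load 3 — uniform load w=19 kN/m over full span:
  θ_3 = -w(L³-6Lx²+4x³)/(24EI) = -19·(4³-6·4·2²+4·2³)/(24·10000) = 0 rad
Load 4 — point force P=13 kN at a=8/5 m (b=L-a=12/5):
  θ_4 = -Pa(2L²-6Lx+3x²+a²)/(6LEI)  [x>a] = -13·(8/5)·(2·4²-6·4·2+3·2²+(8/5)²)/(6·4·10000) = 39/312500 rad
Superposition: θ = Σ θ_i = -2593/90000000 rad ≈ -0.000029 rad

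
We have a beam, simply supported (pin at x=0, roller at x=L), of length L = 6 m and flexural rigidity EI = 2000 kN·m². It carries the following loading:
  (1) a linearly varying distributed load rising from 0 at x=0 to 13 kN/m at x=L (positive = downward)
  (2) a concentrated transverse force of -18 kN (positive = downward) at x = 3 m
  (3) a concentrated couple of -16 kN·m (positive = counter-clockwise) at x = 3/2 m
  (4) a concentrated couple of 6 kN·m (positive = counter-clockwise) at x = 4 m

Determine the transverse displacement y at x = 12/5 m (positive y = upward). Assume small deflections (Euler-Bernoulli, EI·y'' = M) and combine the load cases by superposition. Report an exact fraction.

Load 1 — triangular load w₀=13 kN/m (0→w₀ over full span):
  y_1 = -w₀x(7L⁴-10L²x²+3x⁴)/(360LEI) = -13·(12/5)·(7·6⁴-10·6²·(12/5)²+3·(12/5)⁴)/(360·6·2000) = -400491/7812500 m
Load 2 — point force P=-18 kN at a=3 m (b=L-a=3):
  y_2 = -Pbx(L²-b²-x²)/(6LEI)  [x≤a] = -(-18)·3·(12/5)·(6²-3²-(12/5)²)/(6·6·2000) = 4779/125000 m
Load 3 — applied couple M₀=-16 kN·m at a=3/2 m (b=L-a=9/2):
  y_3 = (M₀x³/(6L)-M₀(x-a)²/2+C₁x)/EI  [x>a] with C₁=M₀(3b²-L²)/(6L)=-11 = ((-16)·(12/5)³/(6·6)-(-16)·((12/5)-(3/2))²/2+(-11)·(12/5))/2000 = -1629/125000 m
Load 4 — applied couple M₀=6 kN·m at a=4 m (b=L-a=2):
  y_4 = (M₀x³/(6L)+C₁x)/EI  [x≤a] with C₁=M₀(3b²-L²)/(6L)=-4 = (6·(12/5)³/(6·6)+(-4)·(12/5))/2000 = -57/15625 m
Superposition: y = Σ y_i = -58029/1953125 m ≈ -0.029711 m

y(12/5) = -58029/1953125 m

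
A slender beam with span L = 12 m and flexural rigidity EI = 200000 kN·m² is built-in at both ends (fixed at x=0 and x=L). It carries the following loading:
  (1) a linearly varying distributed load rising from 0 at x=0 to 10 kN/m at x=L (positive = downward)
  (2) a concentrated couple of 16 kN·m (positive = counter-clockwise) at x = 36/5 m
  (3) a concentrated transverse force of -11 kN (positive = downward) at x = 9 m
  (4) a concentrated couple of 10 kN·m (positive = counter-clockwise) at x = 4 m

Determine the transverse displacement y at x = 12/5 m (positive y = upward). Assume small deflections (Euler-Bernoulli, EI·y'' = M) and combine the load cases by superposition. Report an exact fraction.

y(12/5) = -570143/1250000000 m

Load 1 — triangular load w₀=10 kN/m (0→w₀ over full span):
  y_1 = -w₀x²(L-x)²(x+2L)/(120LEI) = -10·(12/5)²·(12-(12/5))²·((12/5)+2·12)/(120·12·200000) = -4752/9765625 m
Load 2 — applied couple M₀=16 kN·m at a=36/5 m (b=L-a=24/5):
  y_2 = (R_Ax³/6 - M_Ax²/2)/EI  [x≤a] with R_A=48/25, M_A=128/25 = ((48/25)·(12/5)³/6 - (128/25)·(12/5)²/2)/200000 = -504/9765625 m
Load 3 — point force P=-11 kN at a=9 m (b=L-a=3):
  y_3 = -Pb²x²(3aL-(3a+b)x)/(6L³EI)  [x≤a] = -(-11)·3²·(12/5)²·(3·9·12-(3·9+3)·(12/5))/(6·12³·200000) = 693/10000000 m
Load 4 — applied couple M₀=10 kN·m at a=4 m (b=L-a=8):
  y_4 = (R_Ax³/6 - M_Ax²/2)/EI  [x≤a] with R_A=10/9, M_A=0 = ((10/9)·(12/5)³/6 - 0·(12/5)²/2)/200000 = 1/78125 m
Superposition: y = Σ y_i = -570143/1250000000 m ≈ -0.000456 m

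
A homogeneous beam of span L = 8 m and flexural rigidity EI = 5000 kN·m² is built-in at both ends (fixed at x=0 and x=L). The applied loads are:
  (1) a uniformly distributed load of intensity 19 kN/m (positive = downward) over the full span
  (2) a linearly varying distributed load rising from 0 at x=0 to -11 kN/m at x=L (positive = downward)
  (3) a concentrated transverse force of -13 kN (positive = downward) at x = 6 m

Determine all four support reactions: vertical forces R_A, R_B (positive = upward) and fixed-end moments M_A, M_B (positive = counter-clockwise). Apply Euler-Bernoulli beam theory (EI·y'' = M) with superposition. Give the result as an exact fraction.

Load 1 — uniform load w=19 kN/m over full span:
  R_A = wL/2 = 19·8/2 = 76 kN
  M_A = wL²/12 = 19·8²/12 = 304/3 kN·m
  R_B = wL/2 = 19·8/2 = 76 kN
  M_B = -wL²/12 = -19·8²/12 = -304/3 kN·m
Load 2 — triangular load w₀=-11 kN/m (0→w₀ over full span):
  R_A = 3w₀L/20 = 3·(-11)·8/20 = -66/5 kN
  M_A = w₀L²/30 = (-11)·8²/30 = -352/15 kN·m
  R_B = 7w₀L/20 = 7·(-11)·8/20 = -154/5 kN
  M_B = -w₀L²/20 = -(-11)·8²/20 = 176/5 kN·m
Load 3 — point force P=-13 kN at a=6 m (b=L-a=2):
  R_A = Pb²(3a+b)/L³ = (-13)·2²·(3·6+2)/8³ = -65/32 kN
  M_A = Pab²/L² = (-13)·6·2²/8² = -39/8 kN·m
  R_B = Pa²(a+3b)/L³ = (-13)·6²·(6+3·2)/8³ = -351/32 kN
  M_B = -Pa²b/L² = -(-13)·6²·2/8² = 117/8 kN·m
Superposition: R_A = 9723/160 kN, M_A = 8759/120 kN·m, R_B = 5477/160 kN, M_B = -6181/120 kN·m

R_A = 9723/160 kN, M_A = 8759/120 kN·m, R_B = 5477/160 kN, M_B = -6181/120 kN·m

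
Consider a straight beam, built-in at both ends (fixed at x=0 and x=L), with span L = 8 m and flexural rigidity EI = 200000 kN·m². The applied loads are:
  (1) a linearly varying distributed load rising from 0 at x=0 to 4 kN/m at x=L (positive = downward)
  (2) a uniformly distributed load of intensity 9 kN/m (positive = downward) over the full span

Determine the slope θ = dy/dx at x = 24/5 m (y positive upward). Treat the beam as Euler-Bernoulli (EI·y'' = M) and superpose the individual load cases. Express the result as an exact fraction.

Load 1 — triangular load w₀=4 kN/m (0→w₀ over full span):
  θ_1 = -w₀(2x(L-x)(L-2x)(x+2L)+x²(L-x)²)/(120LEI) = -4·(2·(24/5)·(8-(24/5))·(8-2·(24/5))·((24/5)+2·8)+(24/5)²·(8-(24/5))²)/(120·8·200000) = 32/1953125 rad
Load 2 — uniform load w=9 kN/m over full span:
  θ_2 = -wx(L-x)(L-2x)/(12EI) = -9·(24/5)·(8-(24/5))·(8-2·(24/5))/(12·200000) = 36/390625 rad
Superposition: θ = Σ θ_i = 212/1953125 rad ≈ 0.000109 rad

θ(24/5) = 212/1953125 rad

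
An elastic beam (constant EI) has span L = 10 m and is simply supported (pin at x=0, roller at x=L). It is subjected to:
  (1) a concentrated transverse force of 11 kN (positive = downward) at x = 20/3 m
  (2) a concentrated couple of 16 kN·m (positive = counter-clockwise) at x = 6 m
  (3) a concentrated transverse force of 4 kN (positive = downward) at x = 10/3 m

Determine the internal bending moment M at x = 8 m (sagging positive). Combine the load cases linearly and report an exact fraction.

M(8) = 212/15 kN·m

Load 1 — point force P=11 kN at a=20/3 m (b=L-a=10/3):
  M_1 = Pa(L-x)/L  [x>a] = 11·(20/3)·(10-8)/10 = 44/3 kN·m
Load 2 — applied couple M₀=16 kN·m at a=6 m (b=L-a=4):
  M_2 = M₀x/L - M₀  [x>a] = 16·8/10 - 16 = -16/5 kN·m
Load 3 — point force P=4 kN at a=10/3 m (b=L-a=20/3):
  M_3 = Pa(L-x)/L  [x>a] = 4·(10/3)·(10-8)/10 = 8/3 kN·m
Superposition: M = Σ M_i = 212/15 kN·m ≈ 14.133333 kN·m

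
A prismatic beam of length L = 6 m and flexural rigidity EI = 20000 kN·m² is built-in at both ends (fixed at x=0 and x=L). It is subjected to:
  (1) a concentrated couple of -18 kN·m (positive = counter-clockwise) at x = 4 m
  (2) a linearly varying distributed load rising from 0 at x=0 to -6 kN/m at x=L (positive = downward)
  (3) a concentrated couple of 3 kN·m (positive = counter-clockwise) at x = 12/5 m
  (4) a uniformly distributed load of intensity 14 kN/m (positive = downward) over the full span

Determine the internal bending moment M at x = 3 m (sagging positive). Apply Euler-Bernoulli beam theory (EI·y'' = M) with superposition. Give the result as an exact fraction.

M(3) = 93/10 kN·m

Load 1 — applied couple M₀=-18 kN·m at a=4 m (b=L-a=2):
  M_1 = R_Ax - M_A  [x≤a] with R_A=-4, M_A=-6 = (-4)·3 - (-6) = -6 kN·m
Load 2 — triangular load w₀=-6 kN/m (0→w₀ over full span):
  M_2 = 3w₀Lx/20 - w₀L²/30 - w₀x³/(6L) = 3·(-6)·6·3/20 - (-6)·6²/30 - (-6)·3³/(6·6) = -9/2 kN·m
Load 3 — applied couple M₀=3 kN·m at a=12/5 m (b=L-a=18/5):
  M_3 = R_Ax - M_A - M₀  [x>a] with R_A=18/25, M_A=9/25 = (18/25)·3 - (9/25) - 3 = -6/5 kN·m
Load 4 — uniform load w=14 kN/m over full span:
  M_4 = wLx/2 - wL²/12 - wx²/2 = 14·6·3/2 - 14·6²/12 - 14·3²/2 = 21 kN·m
Superposition: M = Σ M_i = 93/10 kN·m ≈ 9.300000 kN·m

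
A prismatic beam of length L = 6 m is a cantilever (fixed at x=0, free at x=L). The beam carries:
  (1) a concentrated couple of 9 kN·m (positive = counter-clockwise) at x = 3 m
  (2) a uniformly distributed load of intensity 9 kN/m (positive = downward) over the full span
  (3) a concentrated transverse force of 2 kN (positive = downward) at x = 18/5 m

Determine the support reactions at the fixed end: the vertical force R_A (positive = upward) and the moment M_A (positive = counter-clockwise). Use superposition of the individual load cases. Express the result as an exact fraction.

R_A = 56 kN, M_A = 801/5 kN·m

Load 1 — applied couple M₀=9 kN·m at a=3 m (b=L-a=3):
  R_A = 0 kN
  M_A = -M₀ = -9 kN·m
Load 2 — uniform load w=9 kN/m over full span:
  R_A = wL = 9·6 = 54 kN
  M_A = wL²/2 = 9·6²/2 = 162 kN·m
Load 3 — point force P=2 kN at a=18/5 m (b=L-a=12/5):
  R_A = P = 2 kN
  M_A = Pa = 2·(18/5) = 36/5 kN·m
Superposition: R_A = 56 kN, M_A = 801/5 kN·m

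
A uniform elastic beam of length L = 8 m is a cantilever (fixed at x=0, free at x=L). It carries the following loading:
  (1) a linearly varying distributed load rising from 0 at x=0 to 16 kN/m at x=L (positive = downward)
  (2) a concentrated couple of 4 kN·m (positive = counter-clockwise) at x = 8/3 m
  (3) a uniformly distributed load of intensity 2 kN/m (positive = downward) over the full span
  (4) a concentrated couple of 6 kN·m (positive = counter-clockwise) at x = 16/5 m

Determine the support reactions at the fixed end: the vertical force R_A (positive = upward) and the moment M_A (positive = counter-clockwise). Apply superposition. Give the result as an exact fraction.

R_A = 80 kN, M_A = 1186/3 kN·m

Load 1 — triangular load w₀=16 kN/m (0→w₀ over full span):
  R_A = w₀L/2 = 16·8/2 = 64 kN
  M_A = w₀L²/3 = 16·8²/3 = 1024/3 kN·m
Load 2 — applied couple M₀=4 kN·m at a=8/3 m (b=L-a=16/3):
  R_A = 0 kN
  M_A = -M₀ = -4 kN·m
Load 3 — uniform load w=2 kN/m over full span:
  R_A = wL = 2·8 = 16 kN
  M_A = wL²/2 = 2·8²/2 = 64 kN·m
Load 4 — applied couple M₀=6 kN·m at a=16/5 m (b=L-a=24/5):
  R_A = 0 kN
  M_A = -M₀ = -6 kN·m
Superposition: R_A = 80 kN, M_A = 1186/3 kN·m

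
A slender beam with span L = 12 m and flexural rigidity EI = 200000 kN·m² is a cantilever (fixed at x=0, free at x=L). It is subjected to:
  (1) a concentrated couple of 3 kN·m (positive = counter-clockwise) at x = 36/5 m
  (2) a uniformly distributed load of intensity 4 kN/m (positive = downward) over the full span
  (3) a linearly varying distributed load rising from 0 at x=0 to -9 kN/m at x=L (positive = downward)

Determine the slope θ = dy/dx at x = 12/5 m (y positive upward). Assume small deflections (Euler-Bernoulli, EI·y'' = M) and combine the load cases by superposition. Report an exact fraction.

Load 1 — applied couple M₀=3 kN·m at a=36/5 m (b=L-a=24/5):
  θ_1 = M₀x/EI  [x≤a] = 3·(12/5)/200000 = 9/250000 rad
Load 2 — uniform load w=4 kN/m over full span:
  θ_2 = -wx(x²-3Lx+3L²)/(6EI) = -4·(12/5)·((12/5)²-3·12·(12/5)+3·12²)/(6·200000) = -1098/390625 rad
Load 3 — triangular load w₀=-9 kN/m (0→w₀ over full span):
  θ_3 = (w₀Lx²/4-w₀L²x/3-w₀x⁴/(24L))/EI = ((-9)·12·(12/5)²/4-(-9)·12²·(12/5)/3-(-9)·(12/5)⁴/(24·12))/200000 = 68931/15625000 rad
Superposition: θ = Σ θ_i = 51147/31250000 rad ≈ 0.001637 rad

θ(12/5) = 51147/31250000 rad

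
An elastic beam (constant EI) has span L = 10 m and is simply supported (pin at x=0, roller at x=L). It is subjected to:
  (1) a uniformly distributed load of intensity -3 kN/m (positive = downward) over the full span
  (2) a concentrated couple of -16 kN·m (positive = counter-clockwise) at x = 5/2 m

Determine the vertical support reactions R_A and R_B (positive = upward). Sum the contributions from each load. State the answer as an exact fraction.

Load 1 — uniform load w=-3 kN/m over full span:
  R_A = wL/2 = (-3)·10/2 = -15 kN
  R_B = wL/2 = (-3)·10/2 = -15 kN
Load 2 — applied couple M₀=-16 kN·m at a=5/2 m (b=L-a=15/2):
  R_A = M₀/L = (-16)/10 = -8/5 kN
  R_B = -M₀/L = -(-16)/10 = 8/5 kN
Superposition: R_A = -83/5 kN, R_B = -67/5 kN

R_A = -83/5 kN, R_B = -67/5 kN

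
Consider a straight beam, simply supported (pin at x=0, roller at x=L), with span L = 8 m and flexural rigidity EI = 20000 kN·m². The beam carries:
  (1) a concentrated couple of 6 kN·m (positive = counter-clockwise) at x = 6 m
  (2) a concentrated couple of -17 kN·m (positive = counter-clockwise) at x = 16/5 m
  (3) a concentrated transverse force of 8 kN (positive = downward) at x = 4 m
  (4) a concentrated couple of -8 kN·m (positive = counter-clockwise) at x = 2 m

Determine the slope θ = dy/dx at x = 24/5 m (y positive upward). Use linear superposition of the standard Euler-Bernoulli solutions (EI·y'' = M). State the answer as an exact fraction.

Load 1 — applied couple M₀=6 kN·m at a=6 m (b=L-a=2):
  θ_1 = (M₀x²/(2L)+C₁)/EI  [x≤a] with C₁=M₀(3b²-L²)/(6L)=-13/2 = (6·(24/5)²/(2·8)+(-13/2))/20000 = 107/1000000 rad
Load 2 — applied couple M₀=-17 kN·m at a=16/5 m (b=L-a=24/5):
  θ_2 = (M₀x²/(2L)-M₀(x-a)+C₁)/EI  [x>a] with C₁=M₀(3b²-L²)/(6L)=-136/75 = ((-17)·(24/5)²/(2·8)-(-17)·((24/5)-(16/5))+(-136/75))/20000 = 17/375000 rad
Load 3 — point force P=8 kN at a=4 m (b=L-a=4):
  θ_3 = -Pa(2L²-6Lx+3x²+a²)/(6LEI)  [x>a] = -8·4·(2·8²-6·8·(24/5)+3·(24/5)²+4²)/(6·8·20000) = 9/15625 rad
Load 4 — applied couple M₀=-8 kN·m at a=2 m (b=L-a=6):
  θ_4 = (M₀x²/(2L)-M₀(x-a)+C₁)/EI  [x>a] with C₁=M₀(3b²-L²)/(6L)=-22/3 = ((-8)·(24/5)²/(2·8)-(-8)·((24/5)-2)+(-22/3))/20000 = 133/750000 rad
Superposition: θ = Σ θ_i = 2717/3000000 rad ≈ 0.000906 rad

θ(24/5) = 2717/3000000 rad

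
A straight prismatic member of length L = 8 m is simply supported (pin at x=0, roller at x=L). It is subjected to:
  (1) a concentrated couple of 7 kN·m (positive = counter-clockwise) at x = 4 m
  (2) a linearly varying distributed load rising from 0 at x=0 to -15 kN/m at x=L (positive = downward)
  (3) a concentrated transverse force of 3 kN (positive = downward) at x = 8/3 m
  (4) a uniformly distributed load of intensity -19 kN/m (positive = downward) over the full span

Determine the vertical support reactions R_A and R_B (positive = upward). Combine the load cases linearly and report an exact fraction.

R_A = -745/8 kN, R_B = -927/8 kN

Load 1 — applied couple M₀=7 kN·m at a=4 m (b=L-a=4):
  R_A = M₀/L = 7/8 kN
  R_B = -M₀/L = -7/8 kN
Load 2 — triangular load w₀=-15 kN/m (0→w₀ over full span):
  R_A = w₀L/6 = (-15)·8/6 = -20 kN
  R_B = w₀L/3 = (-15)·8/3 = -40 kN
Load 3 — point force P=3 kN at a=8/3 m (b=L-a=16/3):
  R_A = Pb/L = 3·(16/3)/8 = 2 kN
  R_B = Pa/L = 3·(8/3)/8 = 1 kN
Load 4 — uniform load w=-19 kN/m over full span:
  R_A = wL/2 = (-19)·8/2 = -76 kN
  R_B = wL/2 = (-19)·8/2 = -76 kN
Superposition: R_A = -745/8 kN, R_B = -927/8 kN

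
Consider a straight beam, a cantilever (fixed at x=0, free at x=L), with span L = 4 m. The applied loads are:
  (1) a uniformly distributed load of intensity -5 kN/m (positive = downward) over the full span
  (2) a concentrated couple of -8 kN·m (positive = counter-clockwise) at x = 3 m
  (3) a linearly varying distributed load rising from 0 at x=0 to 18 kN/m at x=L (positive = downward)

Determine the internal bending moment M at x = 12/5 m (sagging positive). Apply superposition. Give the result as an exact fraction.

M(12/5) = -2696/125 kN·m

Load 1 — uniform load w=-5 kN/m over full span:
  M_1 = -w(L-x)²/2 = -(-5)·(4-(12/5))²/2 = 32/5 kN·m
Load 2 — applied couple M₀=-8 kN·m at a=3 m (b=L-a=1):
  M_2 = M₀  [x≤a] = (-8) = -8 kN·m
Load 3 — triangular load w₀=18 kN/m (0→w₀ over full span):
  M_3 = w₀Lx/2 - w₀L²/3 - w₀x³/(6L) = 18·4·(12/5)/2 - 18·4²/3 - 18·(12/5)³/(6·4) = -2496/125 kN·m
Superposition: M = Σ M_i = -2696/125 kN·m ≈ -21.568000 kN·m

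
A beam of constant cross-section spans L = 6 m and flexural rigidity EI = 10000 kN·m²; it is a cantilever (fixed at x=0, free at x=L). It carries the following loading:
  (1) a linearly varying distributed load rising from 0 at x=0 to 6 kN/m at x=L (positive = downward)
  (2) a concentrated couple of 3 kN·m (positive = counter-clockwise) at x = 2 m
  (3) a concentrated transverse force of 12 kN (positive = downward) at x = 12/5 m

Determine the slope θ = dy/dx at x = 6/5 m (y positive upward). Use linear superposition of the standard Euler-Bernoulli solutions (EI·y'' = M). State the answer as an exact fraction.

Load 1 — triangular load w₀=6 kN/m (0→w₀ over full span):
  θ_1 = (w₀Lx²/4-w₀L²x/3-w₀x⁴/(24L))/EI = (6·6·(6/5)²/4-6·6²·(6/5)/3-6·(6/5)⁴/(24·6))/10000 = -22977/3125000 rad
Load 2 — applied couple M₀=3 kN·m at a=2 m (b=L-a=4):
  θ_2 = M₀x/EI  [x≤a] = 3·(6/5)/10000 = 9/25000 rad
Load 3 — point force P=12 kN at a=12/5 m (b=L-a=18/5):
  θ_3 = -Px(2a-x)/(2EI)  [x≤a] = -12·(6/5)·(2·(12/5)-(6/5))/(2·10000) = -81/31250 rad
Superposition: θ = Σ θ_i = -3744/390625 rad ≈ -0.009585 rad

θ(6/5) = -3744/390625 rad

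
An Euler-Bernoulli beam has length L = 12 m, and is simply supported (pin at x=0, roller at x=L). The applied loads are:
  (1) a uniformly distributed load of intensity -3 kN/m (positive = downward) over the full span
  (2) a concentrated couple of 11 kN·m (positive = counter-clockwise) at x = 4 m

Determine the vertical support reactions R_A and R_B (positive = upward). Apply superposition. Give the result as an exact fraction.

Load 1 — uniform load w=-3 kN/m over full span:
  R_A = wL/2 = (-3)·12/2 = -18 kN
  R_B = wL/2 = (-3)·12/2 = -18 kN
Load 2 — applied couple M₀=11 kN·m at a=4 m (b=L-a=8):
  R_A = M₀/L = 11/12 kN
  R_B = -M₀/L = -11/12 kN
Superposition: R_A = -205/12 kN, R_B = -227/12 kN

R_A = -205/12 kN, R_B = -227/12 kN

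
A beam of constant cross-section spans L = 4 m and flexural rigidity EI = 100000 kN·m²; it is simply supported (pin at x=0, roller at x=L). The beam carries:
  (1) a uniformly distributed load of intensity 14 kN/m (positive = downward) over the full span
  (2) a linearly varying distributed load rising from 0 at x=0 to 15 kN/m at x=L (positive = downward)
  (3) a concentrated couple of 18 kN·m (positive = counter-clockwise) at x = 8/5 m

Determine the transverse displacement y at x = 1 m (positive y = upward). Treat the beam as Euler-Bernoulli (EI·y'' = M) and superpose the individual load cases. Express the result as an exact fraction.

y(1) = -38857/80000000 m

Load 1 — uniform load w=14 kN/m over full span:
  y_1 = -wx(L³-2Lx²+x³)/(24EI) = -14·1·(4³-2·4·1²+1³)/(24·100000) = -133/400000 m
Load 2 — triangular load w₀=15 kN/m (0→w₀ over full span):
  y_2 = -w₀x(7L⁴-10L²x²+3x⁴)/(360LEI) = -15·1·(7·4⁴-10·4²·1²+3·1⁴)/(360·4·100000) = -109/640000 m
Load 3 — applied couple M₀=18 kN·m at a=8/5 m (b=L-a=12/5):
  y_3 = (M₀x³/(6L)+C₁x)/EI  [x≤a] with C₁=M₀(3b²-L²)/(6L)=24/25 = (18·1³/(6·4)+(24/25)·1)/100000 = 171/10000000 m
Superposition: y = Σ y_i = -38857/80000000 m ≈ -0.000486 m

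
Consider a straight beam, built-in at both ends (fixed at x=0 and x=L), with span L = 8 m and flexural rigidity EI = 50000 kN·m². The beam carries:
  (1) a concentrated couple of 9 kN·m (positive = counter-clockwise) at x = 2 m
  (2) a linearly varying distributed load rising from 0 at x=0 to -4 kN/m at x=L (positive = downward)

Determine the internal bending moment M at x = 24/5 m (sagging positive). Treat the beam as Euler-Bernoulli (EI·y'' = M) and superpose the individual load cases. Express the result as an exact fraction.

M(24/5) = -39169/6000 kN·m

Load 1 — applied couple M₀=9 kN·m at a=2 m (b=L-a=6):
  M_1 = R_Ax - M_A - M₀  [x>a] with R_A=81/64, M_A=-27/16 = (81/64)·(24/5) - (-27/16) - 9 = -99/80 kN·m
Load 2 — triangular load w₀=-4 kN/m (0→w₀ over full span):
  M_2 = 3w₀Lx/20 - w₀L²/30 - w₀x³/(6L) = 3·(-4)·8·(24/5)/20 - (-4)·8²/30 - (-4)·(24/5)³/(6·8) = -1984/375 kN·m
Superposition: M = Σ M_i = -39169/6000 kN·m ≈ -6.528167 kN·m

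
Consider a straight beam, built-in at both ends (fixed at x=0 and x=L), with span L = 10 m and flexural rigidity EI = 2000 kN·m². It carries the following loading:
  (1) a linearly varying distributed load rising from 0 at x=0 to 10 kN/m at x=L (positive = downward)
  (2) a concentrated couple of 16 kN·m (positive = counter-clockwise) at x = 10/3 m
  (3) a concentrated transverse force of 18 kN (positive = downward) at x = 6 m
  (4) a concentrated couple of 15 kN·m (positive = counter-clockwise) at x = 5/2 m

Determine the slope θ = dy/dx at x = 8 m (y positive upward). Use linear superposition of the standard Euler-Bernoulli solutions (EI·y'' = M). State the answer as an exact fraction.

Load 1 — triangular load w₀=10 kN/m (0→w₀ over full span):
  θ_1 = -w₀(2x(L-x)(L-2x)(x+2L)+x²(L-x)²)/(120LEI) = -10·(2·8·(10-8)·(10-2·8)·(8+2·10)+8²·(10-8)²)/(120·10·2000) = 8/375 rad
Load 2 — applied couple M₀=16 kN·m at a=10/3 m (b=L-a=20/3):
  θ_2 = (R_Ax²/2 - M_Ax - M₀(x-a))/EI  [x>a] with R_A=32/15, M_A=0 = ((32/15)·8²/2 - 0·8 - 16·(8-(10/3)))/2000 = -2/625 rad
Load 3 — point force P=18 kN at a=6 m (b=L-a=4):
  θ_3 = Pa²(L-x)(2bL-(3b+a)(L-x))/(2L³EI)  [x>a] = 18·6²·(10-8)·(2·4·10-(3·4+6)·(10-8))/(2·10³·2000) = 891/62500 rad
Load 4 — applied couple M₀=15 kN·m at a=5/2 m (b=L-a=15/2):
  θ_4 = (R_Ax²/2 - M_Ax - M₀(x-a))/EI  [x>a] with R_A=27/16, M_A=-45/16 = ((27/16)·8²/2 - (-45/16)·8 - 15·(8-(5/2)))/2000 = -3/1000 rad
Superposition: θ = Σ θ_i = 11021/375000 rad ≈ 0.029389 rad

θ(8) = 11021/375000 rad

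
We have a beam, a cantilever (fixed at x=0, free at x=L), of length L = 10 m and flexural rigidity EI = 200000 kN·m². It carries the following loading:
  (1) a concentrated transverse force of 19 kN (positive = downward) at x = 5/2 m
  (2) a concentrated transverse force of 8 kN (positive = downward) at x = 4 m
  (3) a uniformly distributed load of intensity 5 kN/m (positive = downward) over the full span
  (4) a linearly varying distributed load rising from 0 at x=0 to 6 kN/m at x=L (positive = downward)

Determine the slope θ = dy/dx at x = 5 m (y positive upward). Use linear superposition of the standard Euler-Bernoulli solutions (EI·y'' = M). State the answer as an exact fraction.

θ(5) = -8959/1200000 rad

Load 1 — point force P=19 kN at a=5/2 m (b=L-a=15/2):
  θ_1 = -Pa²/(2EI)  [x>a] = -19·(5/2)²/(2·200000) = -19/64000 rad
Load 2 — point force P=8 kN at a=4 m (b=L-a=6):
  θ_2 = -Pa²/(2EI)  [x>a] = -8·4²/(2·200000) = -1/3125 rad
Load 3 — uniform load w=5 kN/m over full span:
  θ_3 = -wx(x²-3Lx+3L²)/(6EI) = -5·5·(5²-3·10·5+3·10²)/(6·200000) = -7/1920 rad
Load 4 — triangular load w₀=6 kN/m (0→w₀ over full span):
  θ_4 = (w₀Lx²/4-w₀L²x/3-w₀x⁴/(24L))/EI = (6·10·5²/4-6·10²·5/3-6·5⁴/(24·10))/200000 = -41/12800 rad
Superposition: θ = Σ θ_i = -8959/1200000 rad ≈ -0.007466 rad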